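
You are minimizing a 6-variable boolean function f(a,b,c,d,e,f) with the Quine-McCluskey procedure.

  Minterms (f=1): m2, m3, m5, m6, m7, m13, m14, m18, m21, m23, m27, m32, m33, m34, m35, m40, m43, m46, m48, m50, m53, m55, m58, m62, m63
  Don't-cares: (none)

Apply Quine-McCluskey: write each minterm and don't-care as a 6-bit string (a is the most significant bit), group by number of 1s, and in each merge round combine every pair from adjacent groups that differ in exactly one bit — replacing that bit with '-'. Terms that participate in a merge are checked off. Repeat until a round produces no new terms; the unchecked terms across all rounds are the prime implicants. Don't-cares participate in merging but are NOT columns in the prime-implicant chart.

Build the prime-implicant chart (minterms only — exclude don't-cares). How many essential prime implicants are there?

8

Round 0: 000010✓ 000011✓ 000101✓ 000110✓ 000111✓ 001101✓ 001110✓ 010010✓ 010101✓ 010111✓ 011011 100000✓ 100001✓ 100010✓ 100011✓ 101000✓ 101011✓ 101110✓ 110000✓ 110010✓ 110101✓ 110111✓ 111010✓ 111110✓ 111111✓
Round 1: -00010✓ -00011✓ -01110 -10010✓ -10101✓ -10111✓ 0-0010✓ 0-0101✓ 0-0111✓ 00-101 00-110 000-10✓ 000-11✓ 00001-✓ 0001-1✓ 00011-✓ 0101-1✓ 1-0000✓ 1-0010✓ 1-1110 10-000 10-011 1000-0✓ 1000-1✓ 10000-✓ 10001-✓ 11-010 11-111 1100-0✓ 1101-1✓ 111-10 11111-
Round 2: --0010 -0001- -101-1 0-01-1 000-1- 1-00-0 1000--
PIs = {--0010, -0001-, -01110, -101-1, 0-01-1, 00-101, 00-110, 000-1-, 011011, 1-00-0, 1-1110, 10-000, 10-011, 1000--, 11-010, 11-111, 111-10, 11111-}
Coverage chart:
  m2: --0010,-0001-,000-1-
  m3: -0001-,000-1-
  m5: 0-01-1,00-101
  m6: 00-110,000-1-
  m7: 0-01-1,000-1-
  m13: 00-101 ←essential
  m14: -01110,00-110
  m18: --0010 ←essential
  m21: -101-1,0-01-1
  m23: -101-1,0-01-1
  m27: 011011 ←essential
  m32: 1-00-0,10-000,1000--
  m33: 1000-- ←essential
  m34: --0010,-0001-,1-00-0,1000--
  m35: -0001-,10-011,1000--
  m40: 10-000 ←essential
  m43: 10-011 ←essential
  m46: -01110,1-1110
  m48: 1-00-0 ←essential
  m50: --0010,1-00-0,11-010
  m53: -101-1 ←essential
  m55: -101-1,11-111
  m58: 11-010,111-10
  m62: 1-1110,111-10,11111-
  m63: 11-111,11111-
Essential: --0010, -101-1, 00-101, 011011, 1-00-0, 10-000, 10-011, 1000--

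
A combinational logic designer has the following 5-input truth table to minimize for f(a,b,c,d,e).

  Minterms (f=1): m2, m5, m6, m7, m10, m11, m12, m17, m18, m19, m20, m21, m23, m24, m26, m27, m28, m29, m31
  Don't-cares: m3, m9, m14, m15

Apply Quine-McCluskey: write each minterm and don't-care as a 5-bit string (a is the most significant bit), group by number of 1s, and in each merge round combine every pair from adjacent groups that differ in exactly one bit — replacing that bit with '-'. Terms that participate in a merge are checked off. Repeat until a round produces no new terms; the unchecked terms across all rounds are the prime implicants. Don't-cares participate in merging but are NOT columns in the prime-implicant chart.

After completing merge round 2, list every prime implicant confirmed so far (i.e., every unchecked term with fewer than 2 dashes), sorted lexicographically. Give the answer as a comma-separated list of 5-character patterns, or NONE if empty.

-1100, 010-1, 011-0, 11-00, 110-0

Round 0: 00010✓ 00011✓ 00101✓ 00110✓ 00111✓ 01001✓ 01010✓ 01011✓ 01100✓ 01110✓ 01111✓ 10001✓ 10010✓ 10011✓ 10100✓ 10101✓ 10111✓ 11000✓ 11010✓ 11011✓ 11100✓ 11101✓ 11111✓
Round 1: -0010✓ -0011✓ -0101✓ -0111✓ -1010✓ -1011✓ -1100 -1111✓ 0-010✓ 0-011✓ 0-110✓ 0-111✓ 00-10✓ 00-11✓ 0001-✓ 001-1✓ 0011-✓ 01-10✓ 01-11✓ 010-1 0101-✓ 011-0 0111-✓ 1-010✓ 1-011✓ 1-100✓ 1-101✓ 1-111✓ 10-01✓ 10-11✓ 100-1✓ 1001-✓ 101-1✓ 1010-✓ 11-00 11-11✓ 110-0 1101-✓ 111-1✓ 1110-✓
Round 2: --010✓ --011✓ --111✓ -0-11✓ -001-✓ -01-1 -1-11✓ -101-✓ 0--10✓ 0--11✓ 0-01-✓ 0-11-✓ 00-1-✓ 01-1-✓ 1--11✓ 1-01-✓ 1-1-1 1-10- 10--1
Round 3: ---11 --01- 0--1-
PIs = {---11, --01-, -01-1, -1100, 0--1-, 010-1, 011-0, 1-1-1, 1-10-, 10--1, 11-00, 110-0}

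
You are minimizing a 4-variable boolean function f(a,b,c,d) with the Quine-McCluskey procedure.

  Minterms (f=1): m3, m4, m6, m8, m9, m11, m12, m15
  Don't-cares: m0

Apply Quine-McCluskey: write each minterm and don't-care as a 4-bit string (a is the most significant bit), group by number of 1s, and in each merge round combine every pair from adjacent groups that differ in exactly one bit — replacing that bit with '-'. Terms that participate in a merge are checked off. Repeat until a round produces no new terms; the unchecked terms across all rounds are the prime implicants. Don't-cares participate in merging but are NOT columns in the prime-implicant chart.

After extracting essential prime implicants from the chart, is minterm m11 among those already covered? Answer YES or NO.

[col 0] 0000*, 0011*, 0100*, 0110*, 1000*, 1001*, 1011*, 1100*, 1111*
[col 1] -000*, -011, -100*, 0-00*, 01-0, 1-00*, 1-11, 10-1, 100-
[col 2] --00
Prime implicants: --00, -011, 01-0, 1-11, 10-1, 100-
PI chart (minterm → PIs covering it):
  3 | -011  (sole → essential)
  4 | --00,01-0
  6 | 01-0  (sole → essential)
  8 | --00,100-
  9 | 10-1,100-
  11 | -011,1-11,10-1
  12 | --00  (sole → essential)
  15 | 1-11  (sole → essential)
Essential prime implicants: --00, -011, 01-0, 1-11

YES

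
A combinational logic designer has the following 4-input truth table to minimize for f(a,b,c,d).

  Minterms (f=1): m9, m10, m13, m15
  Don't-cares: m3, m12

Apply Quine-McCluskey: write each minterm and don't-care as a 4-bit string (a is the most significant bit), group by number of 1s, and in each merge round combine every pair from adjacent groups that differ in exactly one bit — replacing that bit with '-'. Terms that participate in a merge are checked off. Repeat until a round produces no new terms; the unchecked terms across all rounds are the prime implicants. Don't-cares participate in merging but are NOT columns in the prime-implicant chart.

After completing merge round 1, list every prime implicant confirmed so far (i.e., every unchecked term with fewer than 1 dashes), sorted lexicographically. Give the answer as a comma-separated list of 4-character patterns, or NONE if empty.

0011, 1010

[col 0] 0011, 1001*, 1010, 1100*, 1101*, 1111*
[col 1] 1-01, 11-1, 110-
Prime implicants: 0011, 1-01, 1010, 11-1, 110-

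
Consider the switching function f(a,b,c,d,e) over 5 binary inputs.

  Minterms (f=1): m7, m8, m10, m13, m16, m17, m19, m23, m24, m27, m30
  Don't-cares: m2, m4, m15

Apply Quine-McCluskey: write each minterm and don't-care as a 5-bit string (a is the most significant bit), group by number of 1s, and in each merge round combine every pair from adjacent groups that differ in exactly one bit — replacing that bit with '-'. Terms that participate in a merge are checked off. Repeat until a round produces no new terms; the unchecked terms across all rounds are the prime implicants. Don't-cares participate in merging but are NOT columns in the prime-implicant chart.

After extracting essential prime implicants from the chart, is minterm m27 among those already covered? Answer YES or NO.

Round 0: 00010✓ 00100 00111✓ 01000✓ 01010✓ 01101✓ 01111✓ 10000✓ 10001✓ 10011✓ 10111✓ 11000✓ 11011✓ 11110
Round 1: -0111 -1000 0-010 0-111 010-0 011-1 1-000 1-011 10-11 100-1 1000-
PIs = {-0111, -1000, 0-010, 0-111, 00100, 010-0, 011-1, 1-000, 1-011, 10-11, 100-1, 1000-, 11110}
Coverage chart:
  m7: -0111,0-111
  m8: -1000,010-0
  m10: 0-010,010-0
  m13: 011-1 ←essential
  m16: 1-000,1000-
  m17: 100-1,1000-
  m19: 1-011,10-11,100-1
  m23: -0111,10-11
  m24: -1000,1-000
  m27: 1-011 ←essential
  m30: 11110 ←essential
Essential: 011-1, 1-011, 11110

YES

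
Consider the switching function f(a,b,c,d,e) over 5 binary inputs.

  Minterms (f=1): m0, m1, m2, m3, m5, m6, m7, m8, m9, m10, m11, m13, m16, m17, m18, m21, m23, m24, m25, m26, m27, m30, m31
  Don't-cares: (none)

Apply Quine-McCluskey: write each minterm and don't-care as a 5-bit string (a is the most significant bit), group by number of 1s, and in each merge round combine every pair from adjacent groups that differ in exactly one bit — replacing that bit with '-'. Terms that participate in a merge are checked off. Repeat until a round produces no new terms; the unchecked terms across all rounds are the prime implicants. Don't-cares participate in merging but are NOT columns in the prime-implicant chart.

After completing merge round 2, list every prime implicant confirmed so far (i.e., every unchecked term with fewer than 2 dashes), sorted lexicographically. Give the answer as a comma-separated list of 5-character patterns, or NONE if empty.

1-111

size-2^0 implicants → 00000(✓)  00001(✓)  00010(✓)  00011(✓)  00101(✓)  00110(✓)  00111(✓)  01000(✓)  01001(✓)  01010(✓)  01011(✓)  01101(✓)  10000(✓)  10001(✓)  10010(✓)  10101(✓)  10111(✓)  11000(✓)  11001(✓)  11010(✓)  11011(✓)  11110(✓)  11111(✓)
size-2^1 implicants → -0000(✓)  -0001(✓)  -0010(✓)  -0101(✓)  -0111(✓)  -1000(✓)  -1001(✓)  -1010(✓)  -1011(✓)  0-000(✓)  0-001(✓)  0-010(✓)  0-011(✓)  0-101(✓)  00-01(✓)  00-10(✓)  00-11(✓)  000-0(✓)  000-1(✓)  0000-(✓)  0001-(✓)  001-1(✓)  0011-(✓)  01-01(✓)  010-0(✓)  010-1(✓)  0100-(✓)  0101-(✓)  1-000(✓)  1-001(✓)  1-010(✓)  1-111  10-01(✓)  100-0(✓)  1000-(✓)  101-1(✓)  11-10(✓)  11-11(✓)  110-0(✓)  110-1(✓)  1100-(✓)  1101-(✓)  1111-(✓)
size-2^2 implicants → --000(✓)  --001(✓)  --010(✓)  -0-01  -00-0(✓)  -000-(✓)  -01-1  -10-0(✓)  -10-1(✓)  -100-(✓)  -101-(✓)  0--01  0-0-0(✓)  0-0-1(✓)  0-00-(✓)  0-01-(✓)  00--1  00-1-  000--(✓)  010--(✓)  1-0-0(✓)  1-00-(✓)  11-1-  110--(✓)
size-2^3 implicants → --0-0  --00-  -10--  0-0--
Unchecked terms (primes): --0-0, --00-, -0-01, -01-1, -10--, 0--01, 0-0--, 00--1, 00-1-, 1-111, 11-1-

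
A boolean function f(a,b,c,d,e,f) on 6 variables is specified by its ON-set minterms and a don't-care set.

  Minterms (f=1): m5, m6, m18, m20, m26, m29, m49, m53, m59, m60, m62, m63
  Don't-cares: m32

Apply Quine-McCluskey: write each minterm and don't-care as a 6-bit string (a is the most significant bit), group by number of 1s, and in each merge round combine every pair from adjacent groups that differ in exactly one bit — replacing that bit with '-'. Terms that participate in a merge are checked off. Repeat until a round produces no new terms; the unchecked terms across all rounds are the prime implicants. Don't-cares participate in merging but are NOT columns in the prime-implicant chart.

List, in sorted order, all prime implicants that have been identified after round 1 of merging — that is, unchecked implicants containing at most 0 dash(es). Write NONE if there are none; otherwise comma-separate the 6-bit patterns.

Round 0: 000101 000110 010010✓ 010100 011010✓ 011101 100000 110001✓ 110101✓ 111011✓ 111100✓ 111110✓ 111111✓
Round 1: 01-010 110-01 111-11 1111-0 11111-
PIs = {000101, 000110, 01-010, 010100, 011101, 100000, 110-01, 111-11, 1111-0, 11111-}

000101, 000110, 010100, 011101, 100000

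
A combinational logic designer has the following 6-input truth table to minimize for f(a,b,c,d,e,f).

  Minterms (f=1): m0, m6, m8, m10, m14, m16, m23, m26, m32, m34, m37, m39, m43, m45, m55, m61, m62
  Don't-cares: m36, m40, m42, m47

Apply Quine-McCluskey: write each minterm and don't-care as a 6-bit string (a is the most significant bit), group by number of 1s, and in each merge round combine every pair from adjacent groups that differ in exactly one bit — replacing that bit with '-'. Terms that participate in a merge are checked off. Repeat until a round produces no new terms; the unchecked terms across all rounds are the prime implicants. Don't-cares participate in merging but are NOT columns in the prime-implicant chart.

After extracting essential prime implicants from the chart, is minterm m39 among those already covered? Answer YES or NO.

Round 0: 000000✓ 000110✓ 001000✓ 001010✓ 001110✓ 010000✓ 010111✓ 011010✓ 100000✓ 100010✓ 100100✓ 100101✓ 100111✓ 101000✓ 101010✓ 101011✓ 101101✓ 101111✓ 110111✓ 111101✓ 111110
Round 1: -00000✓ -01000✓ -01010✓ -10111 0-0000 0-1010 00-000✓ 00-110 001-10 0010-0✓ 1-0111 1-1101 10-000✓ 10-010✓ 10-101✓ 10-111✓ 100-00 1000-0✓ 1001-1✓ 10010- 101-11 1010-0✓ 10101- 1011-1✓
Round 2: -0-000 -010-0 10-0-0 10-1-1
PIs = {-0-000, -010-0, -10111, 0-0000, 0-1010, 00-110, 001-10, 1-0111, 1-1101, 10-0-0, 10-1-1, 100-00, 10010-, 101-11, 10101-, 111110}
Coverage chart:
  m0: -0-000,0-0000
  m6: 00-110 ←essential
  m8: -0-000,-010-0
  m10: -010-0,0-1010,001-10
  m14: 00-110,001-10
  m16: 0-0000 ←essential
  m23: -10111 ←essential
  m26: 0-1010 ←essential
  m32: -0-000,10-0-0,100-00
  m34: 10-0-0 ←essential
  m37: 10-1-1,10010-
  m39: 1-0111,10-1-1
  m43: 101-11,10101-
  m45: 1-1101,10-1-1
  m55: -10111,1-0111
  m61: 1-1101 ←essential
  m62: 111110 ←essential
Essential: -10111, 0-0000, 0-1010, 00-110, 1-1101, 10-0-0, 111110

NO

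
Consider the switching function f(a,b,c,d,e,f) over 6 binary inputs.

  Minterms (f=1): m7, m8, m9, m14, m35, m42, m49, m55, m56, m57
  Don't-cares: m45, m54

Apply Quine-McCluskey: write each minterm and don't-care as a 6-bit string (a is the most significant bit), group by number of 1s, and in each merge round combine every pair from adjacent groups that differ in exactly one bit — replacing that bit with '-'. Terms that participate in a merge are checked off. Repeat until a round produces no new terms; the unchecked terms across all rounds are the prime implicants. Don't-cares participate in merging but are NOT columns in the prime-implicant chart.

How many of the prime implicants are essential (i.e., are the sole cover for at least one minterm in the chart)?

Round 0: 000111 001000✓ 001001✓ 001110 100011 101010 101101 110001✓ 110110✓ 110111✓ 111000✓ 111001✓
Round 1: 00100- 11-001 11011- 11100-
PIs = {000111, 00100-, 001110, 100011, 101010, 101101, 11-001, 11011-, 11100-}
Coverage chart:
  m7: 000111 ←essential
  m8: 00100- ←essential
  m9: 00100- ←essential
  m14: 001110 ←essential
  m35: 100011 ←essential
  m42: 101010 ←essential
  m49: 11-001 ←essential
  m55: 11011- ←essential
  m56: 11100- ←essential
  m57: 11-001,11100-
Essential: 000111, 00100-, 001110, 100011, 101010, 11-001, 11011-, 11100-

8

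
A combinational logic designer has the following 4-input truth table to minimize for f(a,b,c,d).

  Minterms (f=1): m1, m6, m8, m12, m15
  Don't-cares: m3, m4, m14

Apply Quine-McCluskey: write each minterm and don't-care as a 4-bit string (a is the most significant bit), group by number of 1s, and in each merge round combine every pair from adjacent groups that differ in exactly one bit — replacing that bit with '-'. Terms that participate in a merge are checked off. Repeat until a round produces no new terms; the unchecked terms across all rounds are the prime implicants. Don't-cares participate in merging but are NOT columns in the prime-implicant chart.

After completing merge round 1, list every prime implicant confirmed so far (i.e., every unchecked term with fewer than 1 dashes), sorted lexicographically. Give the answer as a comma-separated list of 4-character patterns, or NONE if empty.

[col 0] 0001*, 0011*, 0100*, 0110*, 1000*, 1100*, 1110*, 1111*
[col 1] -100*, -110*, 00-1, 01-0*, 1-00, 11-0*, 111-
[col 2] -1-0
Prime implicants: -1-0, 00-1, 1-00, 111-

NONE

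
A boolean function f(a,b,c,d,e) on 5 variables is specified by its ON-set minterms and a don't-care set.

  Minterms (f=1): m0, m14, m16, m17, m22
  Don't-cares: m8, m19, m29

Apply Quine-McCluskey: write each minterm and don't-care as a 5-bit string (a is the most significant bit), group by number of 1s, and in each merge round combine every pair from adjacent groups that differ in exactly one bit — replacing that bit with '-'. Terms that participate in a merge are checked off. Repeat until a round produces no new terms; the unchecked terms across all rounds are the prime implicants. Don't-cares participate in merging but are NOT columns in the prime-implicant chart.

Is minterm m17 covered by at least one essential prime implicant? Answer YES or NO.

Round 0: 00000✓ 01000✓ 01110 10000✓ 10001✓ 10011✓ 10110 11101
Round 1: -0000 0-000 100-1 1000-
PIs = {-0000, 0-000, 01110, 100-1, 1000-, 10110, 11101}
Coverage chart:
  m0: -0000,0-000
  m14: 01110 ←essential
  m16: -0000,1000-
  m17: 100-1,1000-
  m22: 10110 ←essential
Essential: 01110, 10110

NO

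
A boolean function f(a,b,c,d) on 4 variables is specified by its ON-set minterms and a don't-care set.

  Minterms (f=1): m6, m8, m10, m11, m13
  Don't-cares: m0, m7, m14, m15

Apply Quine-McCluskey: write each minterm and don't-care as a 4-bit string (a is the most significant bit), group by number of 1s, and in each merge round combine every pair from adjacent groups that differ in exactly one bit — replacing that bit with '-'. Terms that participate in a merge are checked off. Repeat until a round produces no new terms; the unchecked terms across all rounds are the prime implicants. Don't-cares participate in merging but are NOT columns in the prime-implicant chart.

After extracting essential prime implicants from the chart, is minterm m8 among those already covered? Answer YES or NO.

Round 0: 0000✓ 0110✓ 0111✓ 1000✓ 1010✓ 1011✓ 1101✓ 1110✓ 1111✓
Round 1: -000 -110✓ -111✓ 011-✓ 1-10✓ 1-11✓ 10-0 101-✓ 11-1 111-✓
Round 2: -11- 1-1-
PIs = {-000, -11-, 1-1-, 10-0, 11-1}
Coverage chart:
  m6: -11- ←essential
  m8: -000,10-0
  m10: 1-1-,10-0
  m11: 1-1- ←essential
  m13: 11-1 ←essential
Essential: -11-, 1-1-, 11-1

NO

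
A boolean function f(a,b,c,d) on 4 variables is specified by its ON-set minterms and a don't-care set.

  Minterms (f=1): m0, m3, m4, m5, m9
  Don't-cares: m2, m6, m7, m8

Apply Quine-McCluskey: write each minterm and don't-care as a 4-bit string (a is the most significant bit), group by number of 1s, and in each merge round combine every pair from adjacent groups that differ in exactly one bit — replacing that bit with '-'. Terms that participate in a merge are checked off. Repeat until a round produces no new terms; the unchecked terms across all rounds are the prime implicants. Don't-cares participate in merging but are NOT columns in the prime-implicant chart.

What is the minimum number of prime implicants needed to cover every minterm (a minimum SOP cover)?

4

[col 0] 0000*, 0010*, 0011*, 0100*, 0101*, 0110*, 0111*, 1000*, 1001*
[col 1] -000, 0-00*, 0-10*, 0-11*, 00-0*, 001-*, 01-0*, 01-1*, 010-*, 011-*, 100-
[col 2] 0--0, 0-1-, 01--
Prime implicants: -000, 0--0, 0-1-, 01--, 100-
PI chart (minterm → PIs covering it):
  0 | -000,0--0
  3 | 0-1-  (sole → essential)
  4 | 0--0,01--
  5 | 01--  (sole → essential)
  9 | 100-  (sole → essential)
Essential prime implicants: 0-1-, 01--, 100-
Petrick residual → -000
Minimum SOP uses 4 PIs: b'c'd' + a'c + a'b + ab'c'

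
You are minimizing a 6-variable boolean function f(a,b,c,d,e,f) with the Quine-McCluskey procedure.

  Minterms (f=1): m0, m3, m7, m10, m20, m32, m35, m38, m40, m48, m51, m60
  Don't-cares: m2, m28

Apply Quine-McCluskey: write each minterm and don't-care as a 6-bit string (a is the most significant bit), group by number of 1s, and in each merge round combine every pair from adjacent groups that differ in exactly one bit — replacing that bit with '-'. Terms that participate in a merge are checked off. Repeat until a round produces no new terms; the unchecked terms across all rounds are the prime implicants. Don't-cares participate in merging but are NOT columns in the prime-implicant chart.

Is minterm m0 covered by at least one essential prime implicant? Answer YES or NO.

NO

Round 0: 000000✓ 000010✓ 000011✓ 000111✓ 001010✓ 010100✓ 011100✓ 100000✓ 100011✓ 100110 101000✓ 110000✓ 110011✓ 111100✓
Round 1: -00000 -00011 -11100 00-010 000-11 0000-0 00001- 01-100 1-0000 1-0011 10-000
PIs = {-00000, -00011, -11100, 00-010, 000-11, 0000-0, 00001-, 01-100, 1-0000, 1-0011, 10-000, 100110}
Coverage chart:
  m0: -00000,0000-0
  m3: -00011,000-11,00001-
  m7: 000-11 ←essential
  m10: 00-010 ←essential
  m20: 01-100 ←essential
  m32: -00000,1-0000,10-000
  m35: -00011,1-0011
  m38: 100110 ←essential
  m40: 10-000 ←essential
  m48: 1-0000 ←essential
  m51: 1-0011 ←essential
  m60: -11100 ←essential
Essential: -11100, 00-010, 000-11, 01-100, 1-0000, 1-0011, 10-000, 100110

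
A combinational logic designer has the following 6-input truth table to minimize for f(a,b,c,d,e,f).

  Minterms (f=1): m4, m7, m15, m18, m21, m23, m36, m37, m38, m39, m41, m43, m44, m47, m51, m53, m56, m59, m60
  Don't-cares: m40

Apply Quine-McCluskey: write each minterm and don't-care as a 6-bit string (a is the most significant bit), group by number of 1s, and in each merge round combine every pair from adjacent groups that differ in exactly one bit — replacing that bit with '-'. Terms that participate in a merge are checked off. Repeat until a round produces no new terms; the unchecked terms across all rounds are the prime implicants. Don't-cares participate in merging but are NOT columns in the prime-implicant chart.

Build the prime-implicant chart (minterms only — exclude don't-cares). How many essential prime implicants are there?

6

[col 0] 000100*, 000111*, 001111*, 010010, 010101*, 010111*, 100100*, 100101*, 100110*, 100111*, 101000*, 101001*, 101011*, 101100*, 101111*, 110011*, 110101*, 111000*, 111011*, 111100*
[col 1] -00100, -00111*, -01111*, -10101, 0-0111, 00-111*, 0101-1, 1-0101, 1-1000*, 1-1011, 1-1100*, 10-100, 10-111*, 1001-0*, 1001-1*, 10010-*, 10011-*, 101-00*, 101-11, 1010-1, 10100-, 11-011, 111-00*
[col 2] -0-111, 1-1-00, 1001--
Prime implicants: -0-111, -00100, -10101, 0-0111, 010010, 0101-1, 1-0101, 1-1-00, 1-1011, 10-100, 1001--, 101-11, 1010-1, 10100-, 11-011
PI chart (minterm → PIs covering it):
  4 | -00100  (sole → essential)
  7 | -0-111,0-0111
  15 | -0-111  (sole → essential)
  18 | 010010  (sole → essential)
  21 | -10101,0101-1
  23 | 0-0111,0101-1
  36 | -00100,10-100,1001--
  37 | 1-0101,1001--
  38 | 1001--  (sole → essential)
  39 | -0-111,1001--
  41 | 1010-1,10100-
  43 | 1-1011,101-11,1010-1
  44 | 1-1-00,10-100
  47 | -0-111,101-11
  51 | 11-011  (sole → essential)
  53 | -10101,1-0101
  56 | 1-1-00  (sole → essential)
  59 | 1-1011,11-011
  60 | 1-1-00  (sole → essential)
Essential prime implicants: -0-111, -00100, 010010, 1-1-00, 1001--, 11-011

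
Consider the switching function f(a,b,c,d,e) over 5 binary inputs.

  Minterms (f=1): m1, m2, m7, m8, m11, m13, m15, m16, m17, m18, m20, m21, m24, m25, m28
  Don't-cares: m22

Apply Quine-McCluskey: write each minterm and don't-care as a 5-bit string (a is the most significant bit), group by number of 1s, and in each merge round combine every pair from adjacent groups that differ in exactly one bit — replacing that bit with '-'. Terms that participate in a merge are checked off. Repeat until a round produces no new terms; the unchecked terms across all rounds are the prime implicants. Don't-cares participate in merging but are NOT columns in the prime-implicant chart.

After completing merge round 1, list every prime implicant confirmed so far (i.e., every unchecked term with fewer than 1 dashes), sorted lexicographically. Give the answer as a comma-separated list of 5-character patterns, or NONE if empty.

NONE

size-2^0 implicants → 00001(✓)  00010(✓)  00111(✓)  01000(✓)  01011(✓)  01101(✓)  01111(✓)  10000(✓)  10001(✓)  10010(✓)  10100(✓)  10101(✓)  10110(✓)  11000(✓)  11001(✓)  11100(✓)
size-2^1 implicants → -0001  -0010  -1000  0-111  01-11  011-1  1-000(✓)  1-001(✓)  1-100(✓)  10-00(✓)  10-01(✓)  10-10(✓)  100-0(✓)  1000-(✓)  101-0(✓)  1010-(✓)  11-00(✓)  1100-(✓)
size-2^2 implicants → 1--00  1-00-  10--0  10-0-
Unchecked terms (primes): -0001, -0010, -1000, 0-111, 01-11, 011-1, 1--00, 1-00-, 10--0, 10-0-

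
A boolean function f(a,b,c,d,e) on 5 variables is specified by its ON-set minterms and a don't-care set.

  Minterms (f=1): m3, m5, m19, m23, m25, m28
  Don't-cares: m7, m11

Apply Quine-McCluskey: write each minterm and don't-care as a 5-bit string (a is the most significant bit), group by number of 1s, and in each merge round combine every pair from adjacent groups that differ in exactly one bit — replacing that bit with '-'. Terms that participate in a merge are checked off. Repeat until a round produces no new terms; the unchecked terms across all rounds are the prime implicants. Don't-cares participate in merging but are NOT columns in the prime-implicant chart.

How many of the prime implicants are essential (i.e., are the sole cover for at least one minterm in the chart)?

[col 0] 00011*, 00101*, 00111*, 01011*, 10011*, 10111*, 11001, 11100
[col 1] -0011*, -0111*, 0-011, 00-11*, 001-1, 10-11*
[col 2] -0-11
Prime implicants: -0-11, 0-011, 001-1, 11001, 11100
PI chart (minterm → PIs covering it):
  3 | -0-11,0-011
  5 | 001-1  (sole → essential)
  19 | -0-11  (sole → essential)
  23 | -0-11  (sole → essential)
  25 | 11001  (sole → essential)
  28 | 11100  (sole → essential)
Essential prime implicants: -0-11, 001-1, 11001, 11100

4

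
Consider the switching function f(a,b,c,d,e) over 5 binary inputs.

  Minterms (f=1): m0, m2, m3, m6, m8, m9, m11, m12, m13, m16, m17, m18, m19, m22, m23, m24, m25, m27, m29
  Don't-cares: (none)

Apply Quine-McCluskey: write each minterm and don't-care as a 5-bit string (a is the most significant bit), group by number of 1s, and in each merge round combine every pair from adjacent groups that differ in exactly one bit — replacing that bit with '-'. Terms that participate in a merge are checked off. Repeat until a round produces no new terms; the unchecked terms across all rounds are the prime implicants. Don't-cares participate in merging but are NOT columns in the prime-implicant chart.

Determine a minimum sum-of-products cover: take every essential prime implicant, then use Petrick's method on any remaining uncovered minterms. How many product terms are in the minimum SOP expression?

size-2^0 implicants → 00000(✓)  00010(✓)  00011(✓)  00110(✓)  01000(✓)  01001(✓)  01011(✓)  01100(✓)  01101(✓)  10000(✓)  10001(✓)  10010(✓)  10011(✓)  10110(✓)  10111(✓)  11000(✓)  11001(✓)  11011(✓)  11101(✓)
size-2^1 implicants → -0000(✓)  -0010(✓)  -0011(✓)  -0110(✓)  -1000(✓)  -1001(✓)  -1011(✓)  -1101(✓)  0-000(✓)  0-011(✓)  00-10(✓)  000-0(✓)  0001-(✓)  01-00(✓)  01-01(✓)  010-1(✓)  0100-(✓)  0110-(✓)  1-000(✓)  1-001(✓)  1-011(✓)  10-10(✓)  10-11(✓)  100-0(✓)  100-1(✓)  1000-(✓)  1001-(✓)  1011-(✓)  11-01(✓)  110-1(✓)  1100-(✓)
size-2^2 implicants → --000  --011  -0-10  -00-0  -001-  -1-01  -10-1  -100-  01-0-  1-0-1  1-00-  10-1-  100--
Unchecked terms (primes): --000, --011, -0-10, -00-0, -001-, -1-01, -10-1, -100-, 01-0-, 1-0-1, 1-00-, 10-1-, 100--
Minterm coverage:
  m0 ⊆ --000,-00-0
  m2 ⊆ -0-10,-00-0,-001-
  m3 ⊆ --011,-001-
  m6 ⊆ -0-10 [E]
  m8 ⊆ --000,-100-,01-0-
  m9 ⊆ -1-01,-10-1,-100-,01-0-
  m11 ⊆ --011,-10-1
  m12 ⊆ 01-0- [E]
  m13 ⊆ -1-01,01-0-
  m16 ⊆ --000,-00-0,1-00-,100--
  m17 ⊆ 1-0-1,1-00-,100--
  m18 ⊆ -0-10,-00-0,-001-,10-1-,100--
  m19 ⊆ --011,-001-,1-0-1,10-1-,100--
  m22 ⊆ -0-10,10-1-
  m23 ⊆ 10-1- [E]
  m24 ⊆ --000,-100-,1-00-
  m25 ⊆ -1-01,-10-1,-100-,1-0-1,1-00-
  m27 ⊆ --011,-10-1,1-0-1
  m29 ⊆ -1-01 [E]
E = {-0-10, -1-01, 01-0-, 10-1-}
Petrick residual → --000, --011, 1-0-1
Cover = c'd'e' + c'de + b'de' + bd'e + a'bd' + ac'e + ab'd  |cover|=7

7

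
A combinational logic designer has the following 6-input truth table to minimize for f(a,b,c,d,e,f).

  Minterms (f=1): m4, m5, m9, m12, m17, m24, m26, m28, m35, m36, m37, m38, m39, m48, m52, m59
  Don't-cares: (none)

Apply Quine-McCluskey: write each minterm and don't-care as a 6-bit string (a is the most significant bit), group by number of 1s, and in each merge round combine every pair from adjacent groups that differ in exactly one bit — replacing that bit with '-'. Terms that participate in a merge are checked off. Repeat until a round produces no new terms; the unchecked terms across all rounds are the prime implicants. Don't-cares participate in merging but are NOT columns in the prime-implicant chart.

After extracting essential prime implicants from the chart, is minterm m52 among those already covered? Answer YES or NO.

Round 0: 000100✓ 000101✓ 001001 001100✓ 010001 011000✓ 011010✓ 011100✓ 100011✓ 100100✓ 100101✓ 100110✓ 100111✓ 110000✓ 110100✓ 111011
Round 1: -00100✓ -00101✓ 0-1100 00-100 00010-✓ 011-00 0110-0 1-0100 100-11 1001-0✓ 1001-1✓ 10010-✓ 10011-✓ 110-00
Round 2: -0010- 1001--
PIs = {-0010-, 0-1100, 00-100, 001001, 010001, 011-00, 0110-0, 1-0100, 100-11, 1001--, 110-00, 111011}
Coverage chart:
  m4: -0010-,00-100
  m5: -0010- ←essential
  m9: 001001 ←essential
  m12: 0-1100,00-100
  m17: 010001 ←essential
  m24: 011-00,0110-0
  m26: 0110-0 ←essential
  m28: 0-1100,011-00
  m35: 100-11 ←essential
  m36: -0010-,1-0100,1001--
  m37: -0010-,1001--
  m38: 1001-- ←essential
  m39: 100-11,1001--
  m48: 110-00 ←essential
  m52: 1-0100,110-00
  m59: 111011 ←essential
Essential: -0010-, 001001, 010001, 0110-0, 100-11, 1001--, 110-00, 111011

YES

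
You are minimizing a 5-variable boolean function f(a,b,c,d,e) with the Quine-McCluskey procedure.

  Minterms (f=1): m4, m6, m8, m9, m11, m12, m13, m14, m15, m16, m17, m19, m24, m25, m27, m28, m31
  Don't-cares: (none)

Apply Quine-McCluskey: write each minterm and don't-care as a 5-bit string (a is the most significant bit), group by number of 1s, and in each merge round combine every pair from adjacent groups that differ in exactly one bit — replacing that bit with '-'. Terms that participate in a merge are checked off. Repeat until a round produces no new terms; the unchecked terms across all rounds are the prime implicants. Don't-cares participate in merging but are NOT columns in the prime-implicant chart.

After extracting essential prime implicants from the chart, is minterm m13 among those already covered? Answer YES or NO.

size-2^0 implicants → 00100(✓)  00110(✓)  01000(✓)  01001(✓)  01011(✓)  01100(✓)  01101(✓)  01110(✓)  01111(✓)  10000(✓)  10001(✓)  10011(✓)  11000(✓)  11001(✓)  11011(✓)  11100(✓)  11111(✓)
size-2^1 implicants → -1000(✓)  -1001(✓)  -1011(✓)  -1100(✓)  -1111(✓)  0-100(✓)  0-110(✓)  001-0(✓)  01-00(✓)  01-01(✓)  01-11(✓)  010-1(✓)  0100-(✓)  011-0(✓)  011-1(✓)  0110-(✓)  0111-(✓)  1-000(✓)  1-001(✓)  1-011(✓)  100-1(✓)  1000-(✓)  11-00(✓)  11-11(✓)  110-1(✓)  1100-(✓)
size-2^2 implicants → -1-00  -1-11  -10-1  -100-  0-1-0  01--1  01-0-  011--  1-0-1  1-00-
Unchecked terms (primes): -1-00, -1-11, -10-1, -100-, 0-1-0, 01--1, 01-0-, 011--, 1-0-1, 1-00-
Minterm coverage:
  m4 ⊆ 0-1-0 [E]
  m6 ⊆ 0-1-0 [E]
  m8 ⊆ -1-00,-100-,01-0-
  m9 ⊆ -10-1,-100-,01--1,01-0-
  m11 ⊆ -1-11,-10-1,01--1
  m12 ⊆ -1-00,0-1-0,01-0-,011--
  m13 ⊆ 01--1,01-0-,011--
  m14 ⊆ 0-1-0,011--
  m15 ⊆ -1-11,01--1,011--
  m16 ⊆ 1-00- [E]
  m17 ⊆ 1-0-1,1-00-
  m19 ⊆ 1-0-1 [E]
  m24 ⊆ -1-00,-100-,1-00-
  m25 ⊆ -10-1,-100-,1-0-1,1-00-
  m27 ⊆ -1-11,-10-1,1-0-1
  m28 ⊆ -1-00 [E]
  m31 ⊆ -1-11 [E]
E = {-1-00, -1-11, 0-1-0, 1-0-1, 1-00-}

NO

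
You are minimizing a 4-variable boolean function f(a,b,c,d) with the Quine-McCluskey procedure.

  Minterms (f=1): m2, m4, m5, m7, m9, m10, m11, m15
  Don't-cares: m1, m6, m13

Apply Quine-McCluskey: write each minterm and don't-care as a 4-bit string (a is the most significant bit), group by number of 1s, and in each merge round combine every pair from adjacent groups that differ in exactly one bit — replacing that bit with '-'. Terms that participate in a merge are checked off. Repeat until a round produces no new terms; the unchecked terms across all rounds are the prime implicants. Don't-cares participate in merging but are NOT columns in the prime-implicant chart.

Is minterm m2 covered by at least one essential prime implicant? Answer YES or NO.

[col 0] 0001*, 0010*, 0100*, 0101*, 0110*, 0111*, 1001*, 1010*, 1011*, 1101*, 1111*
[col 1] -001*, -010, -101*, -111*, 0-01*, 0-10, 01-0*, 01-1*, 010-*, 011-*, 1-01*, 1-11*, 10-1*, 101-, 11-1*
[col 2] --01, -1-1, 01--, 1--1
Prime implicants: --01, -010, -1-1, 0-10, 01--, 1--1, 101-
PI chart (minterm → PIs covering it):
  2 | -010,0-10
  4 | 01--  (sole → essential)
  5 | --01,-1-1,01--
  7 | -1-1,01--
  9 | --01,1--1
  10 | -010,101-
  11 | 1--1,101-
  15 | -1-1,1--1
Essential prime implicants: 01--

NO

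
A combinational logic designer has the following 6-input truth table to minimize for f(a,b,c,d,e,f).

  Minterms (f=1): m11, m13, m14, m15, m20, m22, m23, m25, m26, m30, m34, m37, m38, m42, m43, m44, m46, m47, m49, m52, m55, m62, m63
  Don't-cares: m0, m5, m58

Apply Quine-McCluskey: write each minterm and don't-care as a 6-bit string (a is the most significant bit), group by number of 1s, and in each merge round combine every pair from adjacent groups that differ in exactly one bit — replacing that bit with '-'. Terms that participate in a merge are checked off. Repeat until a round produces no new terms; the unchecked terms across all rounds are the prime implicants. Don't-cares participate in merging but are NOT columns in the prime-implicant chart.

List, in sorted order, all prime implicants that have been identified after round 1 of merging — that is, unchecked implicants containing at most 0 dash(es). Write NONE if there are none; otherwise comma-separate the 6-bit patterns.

[col 0] 000000, 000101*, 001011*, 001101*, 001110*, 001111*, 010100*, 010110*, 010111*, 011001, 011010*, 011110*, 100010*, 100101*, 100110*, 101010*, 101011*, 101100*, 101110*, 101111*, 110001, 110100*, 110111*, 111010*, 111110*, 111111*
[col 1] -00101, -01011*, -01110*, -01111*, -10100, -10111, -11010*, -11110*, 0-1110*, 00-101, 001-11*, 0011-1, 00111-*, 01-110, 0101-0, 01011-, 011-10*, 1-1010*, 1-1110*, 1-1111*, 10-010*, 10-110*, 100-10*, 101-10*, 101-11*, 10101-*, 1011-0, 10111-*, 11-111, 111-10*, 11111-*
[col 2] --1110, -01-11, -0111-, -11-10, 1-1-10, 1-111-, 10--10, 101-1-
Prime implicants: --1110, -00101, -01-11, -0111-, -10100, -10111, -11-10, 00-101, 000000, 0011-1, 01-110, 0101-0, 01011-, 011001, 1-1-10, 1-111-, 10--10, 101-1-, 1011-0, 11-111, 110001

000000, 011001, 110001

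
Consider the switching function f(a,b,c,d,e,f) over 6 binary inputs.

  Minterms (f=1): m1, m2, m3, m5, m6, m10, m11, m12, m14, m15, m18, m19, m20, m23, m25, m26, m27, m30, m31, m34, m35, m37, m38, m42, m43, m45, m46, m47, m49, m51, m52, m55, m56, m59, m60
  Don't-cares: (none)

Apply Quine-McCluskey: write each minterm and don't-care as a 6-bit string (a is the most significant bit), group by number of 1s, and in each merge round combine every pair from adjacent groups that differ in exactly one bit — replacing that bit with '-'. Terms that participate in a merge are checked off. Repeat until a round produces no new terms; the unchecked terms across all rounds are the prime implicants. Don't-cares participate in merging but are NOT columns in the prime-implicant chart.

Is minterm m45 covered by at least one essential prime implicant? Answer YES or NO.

NO

Round 0: 000001✓ 000010✓ 000011✓ 000101✓ 000110✓ 001010✓ 001011✓ 001100✓ 001110✓ 001111✓ 010010✓ 010011✓ 010100✓ 010111✓ 011001✓ 011010✓ 011011✓ 011110✓ 011111✓ 100010✓ 100011✓ 100101✓ 100110✓ 101010✓ 101011✓ 101101✓ 101110✓ 101111✓ 110001✓ 110011✓ 110100✓ 110111✓ 111000✓ 111011✓ 111100✓
Round 1: -00010✓ -00011✓ -00101 -00110✓ -01010✓ -01011✓ -01110✓ -01111✓ -10011✓ -10100 -10111✓ -11011✓ 0-0010✓ 0-0011✓ 0-1010✓ 0-1011✓ 0-1110✓ 0-1111✓ 00-010✓ 00-011✓ 00-110✓ 000-01 000-10✓ 0000-1 00001-✓ 001-10✓ 001-11✓ 00101-✓ 0011-0 00111-✓ 01-010✓ 01-011✓ 01-111✓ 010-11✓ 01001-✓ 011-10✓ 011-11✓ 0110-1 01101-✓ 01111-✓ 1-0011✓ 1-1011✓ 10-010✓ 10-011✓ 10-101 10-110✓ 100-10✓ 10001-✓ 101-10✓ 101-11✓ 10101-✓ 1011-1 10111-✓ 11-011✓ 11-100 110-11✓ 1100-1 111-00
Round 2: --0011✓ --1011✓ -0-010✓ -0-011✓ -0-110✓ -00-10✓ -0001-✓ -01-10✓ -01-11✓ -0101-✓ -0111-✓ -1-011✓ -10-11 0--010✓ 0--011✓ 0-001-✓ 0-1-10✓ 0-1-11✓ 0-101-✓ 0-111-✓ 00--10✓ 00-01-✓ 001-1-✓ 01--11 01-01-✓ 011-1-✓ 1--011✓ 10--10✓ 10-01-✓ 101-1-✓
Round 3: ---011 -0--10 -0-01- -01-1- 0--01- 0-1-1-
PIs = {---011, -0--10, -0-01-, -00101, -01-1-, -10-11, -10100, 0--01-, 0-1-1-, 000-01, 0000-1, 0011-0, 01--11, 0110-1, 10-101, 1011-1, 11-100, 1100-1, 111-00}
Coverage chart:
  m1: 000-01,0000-1
  m2: -0--10,-0-01-,0--01-
  m3: ---011,-0-01-,0--01-,0000-1
  m5: -00101,000-01
  m6: -0--10 ←essential
  m10: -0--10,-0-01-,-01-1-,0--01-,0-1-1-
  m11: ---011,-0-01-,-01-1-,0--01-,0-1-1-
  m12: 0011-0 ←essential
  m14: -0--10,-01-1-,0-1-1-,0011-0
  m15: -01-1-,0-1-1-
  m18: 0--01- ←essential
  m19: ---011,-10-11,0--01-,01--11
  m20: -10100 ←essential
  m23: -10-11,01--11
  m25: 0110-1 ←essential
  m26: 0--01-,0-1-1-
  m27: ---011,0--01-,0-1-1-,01--11,0110-1
  m30: 0-1-1- ←essential
  m31: 0-1-1-,01--11
  m34: -0--10,-0-01-
  m35: ---011,-0-01-
  m37: -00101,10-101
  m38: -0--10 ←essential
  m42: -0--10,-0-01-,-01-1-
  m43: ---011,-0-01-,-01-1-
  m45: 10-101,1011-1
  m46: -0--10,-01-1-
  m47: -01-1-,1011-1
  m49: 1100-1 ←essential
  m51: ---011,-10-11,1100-1
  m52: -10100,11-100
  m55: -10-11 ←essential
  m56: 111-00 ←essential
  m59: ---011 ←essential
  m60: 11-100,111-00
Essential: ---011, -0--10, -10-11, -10100, 0--01-, 0-1-1-, 0011-0, 0110-1, 1100-1, 111-00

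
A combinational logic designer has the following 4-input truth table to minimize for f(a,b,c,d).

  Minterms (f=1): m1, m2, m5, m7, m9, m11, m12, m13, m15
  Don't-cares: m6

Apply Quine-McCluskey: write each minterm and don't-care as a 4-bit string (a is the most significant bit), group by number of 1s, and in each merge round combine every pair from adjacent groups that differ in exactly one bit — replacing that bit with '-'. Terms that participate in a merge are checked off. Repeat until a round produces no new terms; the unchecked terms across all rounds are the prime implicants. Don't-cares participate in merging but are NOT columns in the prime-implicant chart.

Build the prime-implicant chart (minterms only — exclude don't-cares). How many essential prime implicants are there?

4

Round 0: 0001✓ 0010✓ 0101✓ 0110✓ 0111✓ 1001✓ 1011✓ 1100✓ 1101✓ 1111✓
Round 1: -001✓ -101✓ -111✓ 0-01✓ 0-10 01-1✓ 011- 1-01✓ 1-11✓ 10-1✓ 11-1✓ 110-
Round 2: --01 -1-1 1--1
PIs = {--01, -1-1, 0-10, 011-, 1--1, 110-}
Coverage chart:
  m1: --01 ←essential
  m2: 0-10 ←essential
  m5: --01,-1-1
  m7: -1-1,011-
  m9: --01,1--1
  m11: 1--1 ←essential
  m12: 110- ←essential
  m13: --01,-1-1,1--1,110-
  m15: -1-1,1--1
Essential: --01, 0-10, 1--1, 110-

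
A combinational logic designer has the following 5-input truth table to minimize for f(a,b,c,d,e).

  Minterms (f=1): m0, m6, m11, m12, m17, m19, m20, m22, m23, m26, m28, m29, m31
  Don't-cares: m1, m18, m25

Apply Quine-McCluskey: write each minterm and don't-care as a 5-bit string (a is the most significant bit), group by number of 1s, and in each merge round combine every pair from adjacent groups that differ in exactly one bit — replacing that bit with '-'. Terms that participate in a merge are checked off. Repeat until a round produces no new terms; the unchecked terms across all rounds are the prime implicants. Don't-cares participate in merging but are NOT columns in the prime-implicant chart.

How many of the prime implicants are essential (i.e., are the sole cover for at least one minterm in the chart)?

Round 0: 00000✓ 00001✓ 00110✓ 01011 01100✓ 10001✓ 10010✓ 10011✓ 10100✓ 10110✓ 10111✓ 11001✓ 11010✓ 11100✓ 11101✓ 11111✓
Round 1: -0001 -0110 -1100 0000- 1-001 1-010 1-100 1-111 10-10✓ 10-11✓ 100-1 1001-✓ 101-0 1011-✓ 11-01 111-1 1110-
Round 2: 10-1-
PIs = {-0001, -0110, -1100, 0000-, 01011, 1-001, 1-010, 1-100, 1-111, 10-1-, 100-1, 101-0, 11-01, 111-1, 1110-}
Coverage chart:
  m0: 0000- ←essential
  m6: -0110 ←essential
  m11: 01011 ←essential
  m12: -1100 ←essential
  m17: -0001,1-001,100-1
  m19: 10-1-,100-1
  m20: 1-100,101-0
  m22: -0110,10-1-,101-0
  m23: 1-111,10-1-
  m26: 1-010 ←essential
  m28: -1100,1-100,1110-
  m29: 11-01,111-1,1110-
  m31: 1-111,111-1
Essential: -0110, -1100, 0000-, 01011, 1-010

5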